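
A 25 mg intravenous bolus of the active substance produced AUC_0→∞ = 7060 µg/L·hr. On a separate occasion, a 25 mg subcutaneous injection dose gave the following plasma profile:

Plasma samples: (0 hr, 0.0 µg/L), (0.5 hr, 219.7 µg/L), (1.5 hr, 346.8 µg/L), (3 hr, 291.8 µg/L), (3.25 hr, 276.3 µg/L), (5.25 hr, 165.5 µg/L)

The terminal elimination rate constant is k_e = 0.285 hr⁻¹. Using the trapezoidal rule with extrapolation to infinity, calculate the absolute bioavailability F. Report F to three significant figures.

F = 0.271

Trapezoidal AUC_0→5.25 (subcutaneous injection):
  [0→0.5]: (0.0+219.7)/2 × 0.5 = 54.925
  [0.5→1.5]: (219.7+346.8)/2 × 1 = 283.25
  [1.5→3]: (346.8+291.8)/2 × 1.5 = 478.95
  [3→3.25]: (291.8+276.3)/2 × 0.25 = 71.0125
  [3.25→5.25]: (276.3+165.5)/2 × 2 = 441.8
  Sum = 1329.9375 µg/L·hr
Tail: C_last/k_e = 165.5/0.285 = 580.702
AUC_0→∞ (subcutaneous injection) = 1329.9375 + 580.702 = 1910.6395 µg/L·hr
F = (AUC_ev/D_ev)/(AUC_iv/D_iv) = (1910.6395/25)/(7060/25) = 76.42558/282.4 = 0.2706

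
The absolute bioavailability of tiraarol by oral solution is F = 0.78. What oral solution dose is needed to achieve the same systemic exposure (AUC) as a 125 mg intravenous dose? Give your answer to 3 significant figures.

D_oral = 160 mg

For equal systemic exposure: F × D_ev = D_iv
D_ev = D_iv / F = 125 / 0.78 = 160.256 mg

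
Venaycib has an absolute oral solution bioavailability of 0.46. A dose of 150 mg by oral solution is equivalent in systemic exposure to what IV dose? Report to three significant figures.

D_iv = 69.0 mg

Systemic exposure from an extravascular dose = F × D_ev, so the equivalent IV dose is F × D_ev.
D_iv = F × D_ev = 0.46 × 150 = 69 mg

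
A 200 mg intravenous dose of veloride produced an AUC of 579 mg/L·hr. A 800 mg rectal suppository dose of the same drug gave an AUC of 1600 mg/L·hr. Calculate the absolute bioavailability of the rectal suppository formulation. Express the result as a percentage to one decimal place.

F = 69.1%

F = (AUC_ev / D_ev) / (AUC_iv / D_iv)
  = (1600/800) / (579/200)
  = 2 / 2.895 = 0.6908
  = 69.08%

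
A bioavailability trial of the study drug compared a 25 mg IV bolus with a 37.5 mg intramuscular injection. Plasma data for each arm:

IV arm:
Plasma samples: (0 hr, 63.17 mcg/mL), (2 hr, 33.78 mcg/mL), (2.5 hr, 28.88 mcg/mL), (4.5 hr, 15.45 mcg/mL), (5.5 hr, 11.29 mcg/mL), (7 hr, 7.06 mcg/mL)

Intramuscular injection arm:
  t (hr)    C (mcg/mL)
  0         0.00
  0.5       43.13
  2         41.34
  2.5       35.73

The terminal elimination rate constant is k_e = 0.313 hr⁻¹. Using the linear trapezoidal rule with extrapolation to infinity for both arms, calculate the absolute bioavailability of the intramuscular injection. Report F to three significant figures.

F = 0.670

Trapezoidal AUC_0→7 (IV):
  [0→2]: (63.17+33.78)/2 × 2 = 96.95
  [2→2.5]: (33.78+28.88)/2 × 0.5 = 15.665
  [2.5→4.5]: (28.88+15.45)/2 × 2 = 44.33
  [4.5→5.5]: (15.45+11.29)/2 × 1 = 13.37
  [5.5→7]: (11.29+7.06)/2 × 1.5 = 13.7625
  Sum = 184.0775 mcg/mL·hr
IV tail: 7.06/0.313 = 22.556; AUC_iv,0→∞ = 184.0775 + 22.556 = 206.6335 mcg/mL·hr
Trapezoidal AUC_0→2.5 (intramuscular injection):
  [0→0.5]: (0.00+43.13)/2 × 0.5 = 10.7825
  [0.5→2]: (43.13+41.34)/2 × 1.5 = 63.3525
  [2→2.5]: (41.34+35.73)/2 × 0.5 = 19.2675
  Sum = 93.4025 mcg/mL·hr
intramuscular injection tail: 35.73/0.313 = 114.153; AUC_ev,0→∞ = 93.4025 + 114.153 = 207.5555 mcg/mL·hr
F = (AUC_ev/D_ev)/(AUC_iv/D_iv) = (207.5555/37.5)/(206.6335/25) = 5.53481/8.26534 = 0.6696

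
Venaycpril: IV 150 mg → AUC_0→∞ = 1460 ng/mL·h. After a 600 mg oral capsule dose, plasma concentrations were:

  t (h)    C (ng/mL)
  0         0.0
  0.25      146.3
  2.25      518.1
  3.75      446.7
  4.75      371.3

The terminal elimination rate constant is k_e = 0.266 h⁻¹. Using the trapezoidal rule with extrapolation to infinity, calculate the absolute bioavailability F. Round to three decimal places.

F = 0.550

Trapezoidal AUC_0→4.75 (oral capsule):
  [0→0.25]: (0.0+146.3)/2 × 0.25 = 18.2875
  [0.25→2.25]: (146.3+518.1)/2 × 2 = 664.4
  [2.25→3.75]: (518.1+446.7)/2 × 1.5 = 723.6
  [3.75→4.75]: (446.7+371.3)/2 × 1 = 409.0
  Sum = 1815.2875 ng/mL·h
Tail: C_last/k_e = 371.3/0.266 = 1395.865
AUC_0→∞ (oral capsule) = 1815.2875 + 1395.865 = 3211.1525 ng/mL·h
F = (AUC_ev/D_ev)/(AUC_iv/D_iv) = (3211.1525/600)/(1460/150) = 5.35192/9.73333 = 0.5499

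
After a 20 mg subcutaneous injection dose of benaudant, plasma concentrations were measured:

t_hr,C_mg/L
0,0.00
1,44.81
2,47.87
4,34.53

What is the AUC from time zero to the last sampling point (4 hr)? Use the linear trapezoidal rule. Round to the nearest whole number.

AUC = 151 mg/L·hr

Trapezoidal AUC_0→4:
  [0→1]: (0.00+44.81)/2 × 1 = 22.405
  [1→2]: (44.81+47.87)/2 × 1 = 46.34
  [2→4]: (47.87+34.53)/2 × 2 = 82.4
  Sum = 151.145 mg/L·hr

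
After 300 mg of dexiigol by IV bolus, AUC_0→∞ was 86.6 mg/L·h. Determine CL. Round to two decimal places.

CL = 3.46 L/h

CL = Dose_iv / AUC_0→∞
   = 300 / 86.6 = 3.4642 L/h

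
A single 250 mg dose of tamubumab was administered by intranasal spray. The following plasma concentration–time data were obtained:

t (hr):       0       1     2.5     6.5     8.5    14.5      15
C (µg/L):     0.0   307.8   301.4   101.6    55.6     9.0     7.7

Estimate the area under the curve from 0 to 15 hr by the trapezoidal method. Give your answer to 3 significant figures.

AUC = 1770 µg/L·hr

Trapezoidal AUC_0→15:
  [0→1]: (0.0+307.8)/2 × 1 = 153.9
  [1→2.5]: (307.8+301.4)/2 × 1.5 = 456.9
  [2.5→6.5]: (301.4+101.6)/2 × 4 = 806.0
  [6.5→8.5]: (101.6+55.6)/2 × 2 = 157.2
  [8.5→14.5]: (55.6+9.0)/2 × 6 = 193.8
  [14.5→15]: (9.0+7.7)/2 × 0.5 = 4.175
  Sum = 1771.975 µg/L·hr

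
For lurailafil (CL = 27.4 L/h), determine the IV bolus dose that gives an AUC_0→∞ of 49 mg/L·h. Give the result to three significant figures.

Dose = 1340 mg

Dose_iv = CL × AUC_0→∞
     = 27.4 × 49 = 1342.6 mg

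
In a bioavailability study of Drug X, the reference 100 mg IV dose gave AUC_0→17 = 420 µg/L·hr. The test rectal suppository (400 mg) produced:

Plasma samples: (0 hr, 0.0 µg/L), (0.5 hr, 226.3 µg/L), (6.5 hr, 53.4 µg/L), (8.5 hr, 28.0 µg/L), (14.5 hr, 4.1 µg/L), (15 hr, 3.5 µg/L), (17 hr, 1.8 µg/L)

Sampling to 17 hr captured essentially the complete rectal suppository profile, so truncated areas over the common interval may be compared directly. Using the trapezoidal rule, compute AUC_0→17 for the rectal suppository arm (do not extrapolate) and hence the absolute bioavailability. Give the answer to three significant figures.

Trapezoidal AUC_0→17 (rectal suppository):
  [0→0.5]: (0.0+226.3)/2 × 0.5 = 56.575
  [0.5→6.5]: (226.3+53.4)/2 × 6 = 839.1
  [6.5→8.5]: (53.4+28.0)/2 × 2 = 81.4
  [8.5→14.5]: (28.0+4.1)/2 × 6 = 96.3
  [14.5→15]: (4.1+3.5)/2 × 0.5 = 1.9
  [15→17]: (3.5+1.8)/2 × 2 = 5.3
  Sum = 1080.575 µg/L·hr
F = (AUC_ev/D_ev)/(AUC_iv/D_iv) = (1080.575/400)/(420/100) = 2.7014375/4.2 = 0.6432

F = 0.643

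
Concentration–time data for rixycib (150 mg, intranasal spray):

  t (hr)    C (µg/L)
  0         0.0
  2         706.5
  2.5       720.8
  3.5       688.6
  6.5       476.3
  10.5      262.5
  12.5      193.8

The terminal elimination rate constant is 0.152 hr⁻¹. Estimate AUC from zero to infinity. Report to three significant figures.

Trapezoidal AUC_0→12.5:
  [0→2]: (0.0+706.5)/2 × 2 = 706.5
  [2→2.5]: (706.5+720.8)/2 × 0.5 = 356.825
  [2.5→3.5]: (720.8+688.6)/2 × 1 = 704.7
  [3.5→6.5]: (688.6+476.3)/2 × 3 = 1747.35
  [6.5→10.5]: (476.3+262.5)/2 × 4 = 1477.6
  [10.5→12.5]: (262.5+193.8)/2 × 2 = 456.3
  Sum = 5449.275 µg/L·hr
Extrapolated tail: C_last / k_e = 193.8 / 0.152 = 1275.000
AUC_0→∞ = 5449.275 + 1275.000 = 6724.275 µg/L·hr

AUC = 6720 µg/L·hr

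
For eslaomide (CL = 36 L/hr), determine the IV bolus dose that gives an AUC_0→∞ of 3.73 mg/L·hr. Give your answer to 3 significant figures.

Dose_iv = CL × AUC_0→∞
     = 36 × 3.73 = 134.28 mg

Dose = 134 mg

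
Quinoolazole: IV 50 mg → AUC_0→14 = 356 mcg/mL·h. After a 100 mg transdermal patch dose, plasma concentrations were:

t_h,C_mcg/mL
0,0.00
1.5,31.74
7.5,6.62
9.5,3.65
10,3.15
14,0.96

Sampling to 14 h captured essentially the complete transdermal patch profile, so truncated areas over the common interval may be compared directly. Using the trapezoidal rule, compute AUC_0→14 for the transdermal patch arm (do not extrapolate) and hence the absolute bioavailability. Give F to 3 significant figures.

Trapezoidal AUC_0→14 (transdermal patch):
  [0→1.5]: (0.00+31.74)/2 × 1.5 = 23.805
  [1.5→7.5]: (31.74+6.62)/2 × 6 = 115.08
  [7.5→9.5]: (6.62+3.65)/2 × 2 = 10.27
  [9.5→10]: (3.65+3.15)/2 × 0.5 = 1.7
  [10→14]: (3.15+0.96)/2 × 4 = 8.22
  Sum = 159.075 mcg/mL·h
F = (AUC_ev/D_ev)/(AUC_iv/D_iv) = (159.075/100)/(356/50) = 1.59075/7.12 = 0.2234

F = 0.223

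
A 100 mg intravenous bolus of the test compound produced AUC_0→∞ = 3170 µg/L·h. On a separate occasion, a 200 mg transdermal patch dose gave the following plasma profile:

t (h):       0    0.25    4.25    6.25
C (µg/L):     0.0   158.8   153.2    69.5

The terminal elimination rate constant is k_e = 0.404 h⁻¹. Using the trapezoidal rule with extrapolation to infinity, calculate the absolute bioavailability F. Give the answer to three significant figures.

F = 0.164

Trapezoidal AUC_0→6.25 (transdermal patch):
  [0→0.25]: (0.0+158.8)/2 × 0.25 = 19.85
  [0.25→4.25]: (158.8+153.2)/2 × 4 = 624.0
  [4.25→6.25]: (153.2+69.5)/2 × 2 = 222.7
  Sum = 866.55 µg/L·h
Tail: C_last/k_e = 69.5/0.404 = 172.030
AUC_0→∞ (transdermal patch) = 866.55 + 172.030 = 1038.58 µg/L·h
F = (AUC_ev/D_ev)/(AUC_iv/D_iv) = (1038.58/200)/(3170/100) = 5.1929/31.7 = 0.1638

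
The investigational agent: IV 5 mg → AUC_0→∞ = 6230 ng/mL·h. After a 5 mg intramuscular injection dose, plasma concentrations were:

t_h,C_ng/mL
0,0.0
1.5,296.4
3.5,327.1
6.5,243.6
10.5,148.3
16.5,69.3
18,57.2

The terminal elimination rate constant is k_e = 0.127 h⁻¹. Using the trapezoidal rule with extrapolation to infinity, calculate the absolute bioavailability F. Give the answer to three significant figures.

F = 0.591

Trapezoidal AUC_0→18 (intramuscular injection):
  [0→1.5]: (0.0+296.4)/2 × 1.5 = 222.3
  [1.5→3.5]: (296.4+327.1)/2 × 2 = 623.5
  [3.5→6.5]: (327.1+243.6)/2 × 3 = 856.05
  [6.5→10.5]: (243.6+148.3)/2 × 4 = 783.8
  [10.5→16.5]: (148.3+69.3)/2 × 6 = 652.8
  [16.5→18]: (69.3+57.2)/2 × 1.5 = 94.875
  Sum = 3233.325 ng/mL·h
Tail: C_last/k_e = 57.2/0.127 = 450.394
AUC_0→∞ (intramuscular injection) = 3233.325 + 450.394 = 3683.719 ng/mL·h
F = (AUC_ev/D_ev)/(AUC_iv/D_iv) = (3683.719/5)/(6230/5) = 736.7438/1246 = 0.5913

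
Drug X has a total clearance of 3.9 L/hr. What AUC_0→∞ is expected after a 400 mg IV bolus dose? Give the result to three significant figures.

AUC = 103 mg/L·hr

AUC_0→∞ = Dose_iv / CL
        = 400 / 3.9 = 102.564 mg/L·hr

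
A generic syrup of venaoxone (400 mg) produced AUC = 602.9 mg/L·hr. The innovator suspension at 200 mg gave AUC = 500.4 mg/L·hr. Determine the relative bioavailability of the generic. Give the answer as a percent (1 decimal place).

F_rel = 60.2%

F_rel = (AUC_test/D_test) / (AUC_ref/D_ref)
      = (602.9/400) / (500.4/200)
      = 1.50725 / 2.502 = 0.6024 = 60.24%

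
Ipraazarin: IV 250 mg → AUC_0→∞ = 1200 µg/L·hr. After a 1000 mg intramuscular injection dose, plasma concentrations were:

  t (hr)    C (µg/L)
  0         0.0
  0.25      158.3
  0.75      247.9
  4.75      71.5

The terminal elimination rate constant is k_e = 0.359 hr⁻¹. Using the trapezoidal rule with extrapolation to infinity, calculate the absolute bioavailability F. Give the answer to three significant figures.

Trapezoidal AUC_0→4.75 (intramuscular injection):
  [0→0.25]: (0.0+158.3)/2 × 0.25 = 19.7875
  [0.25→0.75]: (158.3+247.9)/2 × 0.5 = 101.55
  [0.75→4.75]: (247.9+71.5)/2 × 4 = 638.8
  Sum = 760.1375 µg/L·hr
Tail: C_last/k_e = 71.5/0.359 = 199.164
AUC_0→∞ (intramuscular injection) = 760.1375 + 199.164 = 959.3015 µg/L·hr
F = (AUC_ev/D_ev)/(AUC_iv/D_iv) = (959.3015/1000)/(1200/250) = 0.9593015/4.8 = 0.1999

F = 0.200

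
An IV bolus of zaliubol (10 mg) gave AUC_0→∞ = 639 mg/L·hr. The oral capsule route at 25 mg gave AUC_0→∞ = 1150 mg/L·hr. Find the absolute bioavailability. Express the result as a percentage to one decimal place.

F = (AUC_ev / D_ev) / (AUC_iv / D_iv)
  = (1150/25) / (639/10)
  = 46 / 63.9 = 0.7199
  = 71.99%

F = 72.0%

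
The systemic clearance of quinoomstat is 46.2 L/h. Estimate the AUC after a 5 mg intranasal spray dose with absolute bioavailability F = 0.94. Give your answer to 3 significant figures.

AUC = 0.102 mg/L·h

AUC_0→∞ = F × Dose / CL
        = 0.94 × 5 / 46.2 = 0.101732 mg/L·h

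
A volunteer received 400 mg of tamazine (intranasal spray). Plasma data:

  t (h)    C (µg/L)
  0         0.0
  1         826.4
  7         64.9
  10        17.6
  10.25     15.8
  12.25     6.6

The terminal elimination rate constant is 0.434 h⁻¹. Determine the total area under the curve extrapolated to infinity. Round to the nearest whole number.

AUC = 3253 µg/L·h

Trapezoidal AUC_0→12.25:
  [0→1]: (0.0+826.4)/2 × 1 = 413.2
  [1→7]: (826.4+64.9)/2 × 6 = 2673.9
  [7→10]: (64.9+17.6)/2 × 3 = 123.75
  [10→10.25]: (17.6+15.8)/2 × 0.25 = 4.175
  [10.25→12.25]: (15.8+6.6)/2 × 2 = 22.4
  Sum = 3237.425 µg/L·h
Extrapolated tail: C_last / k_e = 6.6 / 0.434 = 15.207
AUC_0→∞ = 3237.425 + 15.207 = 3252.632 µg/L·h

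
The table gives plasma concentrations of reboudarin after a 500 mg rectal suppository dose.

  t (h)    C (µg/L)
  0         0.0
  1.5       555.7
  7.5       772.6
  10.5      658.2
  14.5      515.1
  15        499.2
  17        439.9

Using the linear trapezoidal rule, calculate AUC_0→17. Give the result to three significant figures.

Trapezoidal AUC_0→17:
  [0→1.5]: (0.0+555.7)/2 × 1.5 = 416.775
  [1.5→7.5]: (555.7+772.6)/2 × 6 = 3984.9
  [7.5→10.5]: (772.6+658.2)/2 × 3 = 2146.2
  [10.5→14.5]: (658.2+515.1)/2 × 4 = 2346.6
  [14.5→15]: (515.1+499.2)/2 × 0.5 = 253.575
  [15→17]: (499.2+439.9)/2 × 2 = 939.1
  Sum = 10087.15 µg/L·h

AUC = 10100 µg/L·h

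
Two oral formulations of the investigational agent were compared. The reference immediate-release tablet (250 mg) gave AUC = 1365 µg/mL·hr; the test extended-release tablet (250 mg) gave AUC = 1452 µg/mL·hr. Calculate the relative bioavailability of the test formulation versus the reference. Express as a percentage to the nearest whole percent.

F_rel = 106%

F_rel = (AUC_test/D_test) / (AUC_ref/D_ref)
      = (1452/250) / (1365/250)
      = 5.808 / 5.46 = 1.0637 = 106.37%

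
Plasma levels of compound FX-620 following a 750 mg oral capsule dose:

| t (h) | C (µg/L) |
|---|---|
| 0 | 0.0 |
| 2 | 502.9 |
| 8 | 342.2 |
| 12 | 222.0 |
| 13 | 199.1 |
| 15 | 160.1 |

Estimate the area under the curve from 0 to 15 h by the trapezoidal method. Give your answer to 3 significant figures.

AUC = 4740 µg/L·h

Trapezoidal AUC_0→15:
  [0→2]: (0.0+502.9)/2 × 2 = 502.9
  [2→8]: (502.9+342.2)/2 × 6 = 2535.3
  [8→12]: (342.2+222.0)/2 × 4 = 1128.4
  [12→13]: (222.0+199.1)/2 × 1 = 210.55
  [13→15]: (199.1+160.1)/2 × 2 = 359.2
  Sum = 4736.35 µg/L·h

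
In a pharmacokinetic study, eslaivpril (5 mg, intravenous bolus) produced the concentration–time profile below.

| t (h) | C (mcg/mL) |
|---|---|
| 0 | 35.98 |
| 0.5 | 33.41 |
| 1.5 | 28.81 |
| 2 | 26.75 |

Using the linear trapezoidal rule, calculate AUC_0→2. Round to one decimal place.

AUC = 62.3 mcg/mL·h

Trapezoidal AUC_0→2:
  [0→0.5]: (35.98+33.41)/2 × 0.5 = 17.3475
  [0.5→1.5]: (33.41+28.81)/2 × 1 = 31.11
  [1.5→2]: (28.81+26.75)/2 × 0.5 = 13.89
  Sum = 62.3475 mcg/mL·h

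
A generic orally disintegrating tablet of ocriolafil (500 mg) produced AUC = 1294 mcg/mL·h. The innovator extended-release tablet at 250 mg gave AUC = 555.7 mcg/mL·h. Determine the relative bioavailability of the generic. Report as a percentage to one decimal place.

F_rel = (AUC_test/D_test) / (AUC_ref/D_ref)
      = (1294/500) / (555.7/250)
      = 2.588 / 2.2228 = 1.1643 = 116.43%

F_rel = 116.4%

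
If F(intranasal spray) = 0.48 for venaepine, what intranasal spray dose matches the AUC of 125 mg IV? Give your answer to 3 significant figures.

D_intranasal = 260 mg

For equal systemic exposure: F × D_ev = D_iv
D_ev = D_iv / F = 125 / 0.48 = 260.417 mg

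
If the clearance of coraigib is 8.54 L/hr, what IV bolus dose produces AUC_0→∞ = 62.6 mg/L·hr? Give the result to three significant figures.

Dose_iv = CL × AUC_0→∞
     = 8.54 × 62.6 = 534.604 mg

Dose = 535 mg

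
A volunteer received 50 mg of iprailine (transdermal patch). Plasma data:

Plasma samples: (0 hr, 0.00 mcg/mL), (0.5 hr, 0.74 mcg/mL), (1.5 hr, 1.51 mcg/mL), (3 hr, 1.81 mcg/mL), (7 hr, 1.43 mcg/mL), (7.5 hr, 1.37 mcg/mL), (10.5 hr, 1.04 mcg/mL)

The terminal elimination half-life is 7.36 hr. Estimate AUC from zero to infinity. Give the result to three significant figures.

AUC = 25.6 mcg/mL·hr

Trapezoidal AUC_0→10.5:
  [0→0.5]: (0.00+0.74)/2 × 0.5 = 0.185
  [0.5→1.5]: (0.74+1.51)/2 × 1 = 1.125
  [1.5→3]: (1.51+1.81)/2 × 1.5 = 2.49
  [3→7]: (1.81+1.43)/2 × 4 = 6.48
  [7→7.5]: (1.43+1.37)/2 × 0.5 = 0.7
  [7.5→10.5]: (1.37+1.04)/2 × 3 = 3.615
  Sum = 14.595 mcg/mL·hr
k_e = ln2 / t½ = 0.693147 / 7.36 = 0.0942 hr^-1
Extrapolated tail: C_last / k_e = 1.04 / 0.0942 = 11.040
AUC_0→∞ = 14.595 + 11.040 = 25.635 mcg/mL·hr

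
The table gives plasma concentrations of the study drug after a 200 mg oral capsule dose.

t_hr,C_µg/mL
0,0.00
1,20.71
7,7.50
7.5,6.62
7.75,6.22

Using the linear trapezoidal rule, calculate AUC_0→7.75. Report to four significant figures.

Trapezoidal AUC_0→7.75:
  [0→1]: (0.00+20.71)/2 × 1 = 10.355
  [1→7]: (20.71+7.50)/2 × 6 = 84.63
  [7→7.5]: (7.50+6.62)/2 × 0.5 = 3.53
  [7.5→7.75]: (6.62+6.22)/2 × 0.25 = 1.605
  Sum = 100.12 µg/mL·hr

AUC = 100.1 µg/mL·hr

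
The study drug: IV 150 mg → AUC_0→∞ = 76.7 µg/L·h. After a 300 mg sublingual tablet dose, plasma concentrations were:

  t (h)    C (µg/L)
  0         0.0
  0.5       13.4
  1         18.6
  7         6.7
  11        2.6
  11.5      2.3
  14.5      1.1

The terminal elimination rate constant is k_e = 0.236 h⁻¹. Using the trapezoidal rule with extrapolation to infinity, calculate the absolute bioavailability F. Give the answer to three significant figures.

Trapezoidal AUC_0→14.5 (sublingual tablet):
  [0→0.5]: (0.0+13.4)/2 × 0.5 = 3.35
  [0.5→1]: (13.4+18.6)/2 × 0.5 = 8.0
  [1→7]: (18.6+6.7)/2 × 6 = 75.9
  [7→11]: (6.7+2.6)/2 × 4 = 18.6
  [11→11.5]: (2.6+2.3)/2 × 0.5 = 1.225
  [11.5→14.5]: (2.3+1.1)/2 × 3 = 5.1
  Sum = 112.175 µg/L·h
Tail: C_last/k_e = 1.1/0.236 = 4.661
AUC_0→∞ (sublingual tablet) = 112.175 + 4.661 = 116.836 µg/L·h
F = (AUC_ev/D_ev)/(AUC_iv/D_iv) = (116.836/300)/(76.7/150) = 0.389453/0.511333 = 0.7616

F = 0.762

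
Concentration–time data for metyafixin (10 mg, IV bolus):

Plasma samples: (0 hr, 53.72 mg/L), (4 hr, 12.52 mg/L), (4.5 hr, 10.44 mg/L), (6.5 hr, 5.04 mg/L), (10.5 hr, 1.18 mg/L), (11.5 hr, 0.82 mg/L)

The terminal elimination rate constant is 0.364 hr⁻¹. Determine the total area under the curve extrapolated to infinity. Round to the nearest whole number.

AUC = 169 mg/L·hr

Trapezoidal AUC_0→11.5:
  [0→4]: (53.72+12.52)/2 × 4 = 132.48
  [4→4.5]: (12.52+10.44)/2 × 0.5 = 5.74
  [4.5→6.5]: (10.44+5.04)/2 × 2 = 15.48
  [6.5→10.5]: (5.04+1.18)/2 × 4 = 12.44
  [10.5→11.5]: (1.18+0.82)/2 × 1 = 1.0
  Sum = 167.14 mg/L·hr
Extrapolated tail: C_last / k_e = 0.82 / 0.364 = 2.253
AUC_0→∞ = 167.14 + 2.253 = 169.393 mg/L·hr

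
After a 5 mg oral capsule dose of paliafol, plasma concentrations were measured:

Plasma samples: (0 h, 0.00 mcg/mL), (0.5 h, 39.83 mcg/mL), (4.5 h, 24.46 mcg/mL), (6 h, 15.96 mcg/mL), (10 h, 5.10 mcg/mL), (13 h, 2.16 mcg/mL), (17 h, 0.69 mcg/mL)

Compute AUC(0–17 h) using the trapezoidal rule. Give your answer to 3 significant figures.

AUC = 228 mcg/mL·h

Trapezoidal AUC_0→17:
  [0→0.5]: (0.00+39.83)/2 × 0.5 = 9.9575
  [0.5→4.5]: (39.83+24.46)/2 × 4 = 128.58
  [4.5→6]: (24.46+15.96)/2 × 1.5 = 30.315
  [6→10]: (15.96+5.10)/2 × 4 = 42.12
  [10→13]: (5.10+2.16)/2 × 3 = 10.89
  [13→17]: (2.16+0.69)/2 × 4 = 5.7
  Sum = 227.5625 mcg/mL·h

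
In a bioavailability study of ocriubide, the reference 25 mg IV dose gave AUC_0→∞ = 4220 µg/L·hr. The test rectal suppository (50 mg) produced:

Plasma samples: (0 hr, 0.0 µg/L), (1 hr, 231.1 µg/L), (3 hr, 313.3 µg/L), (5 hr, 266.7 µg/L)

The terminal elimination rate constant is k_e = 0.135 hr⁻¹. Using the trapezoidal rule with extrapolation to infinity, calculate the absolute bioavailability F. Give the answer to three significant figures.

Trapezoidal AUC_0→5 (rectal suppository):
  [0→1]: (0.0+231.1)/2 × 1 = 115.55
  [1→3]: (231.1+313.3)/2 × 2 = 544.4
  [3→5]: (313.3+266.7)/2 × 2 = 580.0
  Sum = 1239.95 µg/L·hr
Tail: C_last/k_e = 266.7/0.135 = 1975.556
AUC_0→∞ (rectal suppository) = 1239.95 + 1975.556 = 3215.506 µg/L·hr
F = (AUC_ev/D_ev)/(AUC_iv/D_iv) = (3215.506/50)/(4220/25) = 64.31012/168.8 = 0.3810

F = 0.381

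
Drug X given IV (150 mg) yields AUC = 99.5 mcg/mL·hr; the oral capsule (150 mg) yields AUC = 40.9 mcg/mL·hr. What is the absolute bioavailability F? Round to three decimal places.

F = (AUC_ev / D_ev) / (AUC_iv / D_iv)
  = (40.9/150) / (99.5/150)
  = 0.272667 / 0.663333 = 0.4111

F = 0.411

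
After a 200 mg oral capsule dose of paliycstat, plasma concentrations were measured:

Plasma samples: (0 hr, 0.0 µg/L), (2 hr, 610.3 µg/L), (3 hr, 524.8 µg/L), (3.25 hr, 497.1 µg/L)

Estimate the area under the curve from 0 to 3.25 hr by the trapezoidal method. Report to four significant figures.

AUC = 1306 µg/L·hr

Trapezoidal AUC_0→3.25:
  [0→2]: (0.0+610.3)/2 × 2 = 610.3
  [2→3]: (610.3+524.8)/2 × 1 = 567.55
  [3→3.25]: (524.8+497.1)/2 × 0.25 = 127.7375
  Sum = 1305.5875 µg/L·hr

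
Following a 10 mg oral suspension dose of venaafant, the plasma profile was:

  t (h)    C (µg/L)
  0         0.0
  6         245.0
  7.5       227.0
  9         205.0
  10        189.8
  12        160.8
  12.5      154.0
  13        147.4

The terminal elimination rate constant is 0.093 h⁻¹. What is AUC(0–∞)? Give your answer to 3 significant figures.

Trapezoidal AUC_0→13:
  [0→6]: (0.0+245.0)/2 × 6 = 735.0
  [6→7.5]: (245.0+227.0)/2 × 1.5 = 354.0
  [7.5→9]: (227.0+205.0)/2 × 1.5 = 324.0
  [9→10]: (205.0+189.8)/2 × 1 = 197.4
  [10→12]: (189.8+160.8)/2 × 2 = 350.6
  [12→12.5]: (160.8+154.0)/2 × 0.5 = 78.7
  [12.5→13]: (154.0+147.4)/2 × 0.5 = 75.35
  Sum = 2115.05 µg/L·h
Extrapolated tail: C_last / k_e = 147.4 / 0.093 = 1584.946
AUC_0→∞ = 2115.05 + 1584.946 = 3699.996 µg/L·h

AUC = 3700 µg/L·h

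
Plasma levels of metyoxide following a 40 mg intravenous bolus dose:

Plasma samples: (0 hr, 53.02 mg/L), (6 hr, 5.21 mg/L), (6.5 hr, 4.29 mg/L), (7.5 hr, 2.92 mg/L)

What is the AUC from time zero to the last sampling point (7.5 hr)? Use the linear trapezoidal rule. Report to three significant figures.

AUC = 181 mg/L·hr

Trapezoidal AUC_0→7.5:
  [0→6]: (53.02+5.21)/2 × 6 = 174.69
  [6→6.5]: (5.21+4.29)/2 × 0.5 = 2.375
  [6.5→7.5]: (4.29+2.92)/2 × 1 = 3.605
  Sum = 180.67 mg/L·hr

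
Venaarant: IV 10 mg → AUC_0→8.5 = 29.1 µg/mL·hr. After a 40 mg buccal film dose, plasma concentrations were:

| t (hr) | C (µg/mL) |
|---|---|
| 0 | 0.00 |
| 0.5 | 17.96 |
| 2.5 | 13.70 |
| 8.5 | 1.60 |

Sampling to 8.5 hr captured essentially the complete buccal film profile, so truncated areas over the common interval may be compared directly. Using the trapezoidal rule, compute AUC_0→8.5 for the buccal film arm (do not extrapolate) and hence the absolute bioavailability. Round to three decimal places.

Trapezoidal AUC_0→8.5 (buccal film):
  [0→0.5]: (0.00+17.96)/2 × 0.5 = 4.49
  [0.5→2.5]: (17.96+13.70)/2 × 2 = 31.66
  [2.5→8.5]: (13.70+1.60)/2 × 6 = 45.9
  Sum = 82.05 µg/mL·hr
F = (AUC_ev/D_ev)/(AUC_iv/D_iv) = (82.05/40)/(29.1/10) = 2.05125/2.91 = 0.7049

F = 0.705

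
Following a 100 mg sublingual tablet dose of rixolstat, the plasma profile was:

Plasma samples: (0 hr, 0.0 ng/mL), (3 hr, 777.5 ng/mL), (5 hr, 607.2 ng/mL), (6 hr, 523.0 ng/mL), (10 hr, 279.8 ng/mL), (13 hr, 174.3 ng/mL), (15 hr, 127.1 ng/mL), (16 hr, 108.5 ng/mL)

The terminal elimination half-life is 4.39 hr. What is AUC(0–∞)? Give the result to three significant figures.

Trapezoidal AUC_0→16:
  [0→3]: (0.0+777.5)/2 × 3 = 1166.25
  [3→5]: (777.5+607.2)/2 × 2 = 1384.7
  [5→6]: (607.2+523.0)/2 × 1 = 565.1
  [6→10]: (523.0+279.8)/2 × 4 = 1605.6
  [10→13]: (279.8+174.3)/2 × 3 = 681.15
  [13→15]: (174.3+127.1)/2 × 2 = 301.4
  [15→16]: (127.1+108.5)/2 × 1 = 117.8
  Sum = 5822.0 ng/mL·hr
k_e = ln2 / t½ = 0.693147 / 4.39 = 0.1579 hr^-1
Extrapolated tail: C_last / k_e = 108.5 / 0.1579 = 687.144
AUC_0→∞ = 5822.0 + 687.144 = 6509.144 ng/mL·hr

AUC = 6510 ng/mL·hr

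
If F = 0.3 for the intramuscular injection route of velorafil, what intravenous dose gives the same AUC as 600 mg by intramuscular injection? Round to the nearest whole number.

Systemic exposure from an extravascular dose = F × D_ev, so the equivalent IV dose is F × D_ev.
D_iv = F × D_ev = 0.3 × 600 = 180 mg

D_iv = 180 mg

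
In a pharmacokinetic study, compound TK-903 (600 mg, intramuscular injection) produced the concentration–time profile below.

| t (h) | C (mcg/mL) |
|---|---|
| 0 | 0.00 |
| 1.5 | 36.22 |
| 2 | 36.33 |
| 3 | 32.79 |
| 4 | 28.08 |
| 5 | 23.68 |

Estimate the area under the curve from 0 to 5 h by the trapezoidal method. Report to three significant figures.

Trapezoidal AUC_0→5:
  [0→1.5]: (0.00+36.22)/2 × 1.5 = 27.165
  [1.5→2]: (36.22+36.33)/2 × 0.5 = 18.1375
  [2→3]: (36.33+32.79)/2 × 1 = 34.56
  [3→4]: (32.79+28.08)/2 × 1 = 30.435
  [4→5]: (28.08+23.68)/2 × 1 = 25.88
  Sum = 136.1775 mcg/mL·h

AUC = 136 mcg/mL·h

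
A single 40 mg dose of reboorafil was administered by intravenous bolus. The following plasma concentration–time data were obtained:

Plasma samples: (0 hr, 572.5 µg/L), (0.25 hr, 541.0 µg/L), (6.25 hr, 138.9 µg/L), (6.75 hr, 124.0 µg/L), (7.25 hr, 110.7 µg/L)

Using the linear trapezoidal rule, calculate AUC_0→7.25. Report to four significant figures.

AUC = 2303 µg/L·hr

Trapezoidal AUC_0→7.25:
  [0→0.25]: (572.5+541.0)/2 × 0.25 = 139.1875
  [0.25→6.25]: (541.0+138.9)/2 × 6 = 2039.7
  [6.25→6.75]: (138.9+124.0)/2 × 0.5 = 65.725
  [6.75→7.25]: (124.0+110.7)/2 × 0.5 = 58.675
  Sum = 2303.2875 µg/L·hr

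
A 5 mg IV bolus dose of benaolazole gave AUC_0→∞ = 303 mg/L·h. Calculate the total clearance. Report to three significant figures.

CL = Dose_iv / AUC_0→∞
   = 5 / 303 = 0.0165017 L/h

CL = 0.0165 L/h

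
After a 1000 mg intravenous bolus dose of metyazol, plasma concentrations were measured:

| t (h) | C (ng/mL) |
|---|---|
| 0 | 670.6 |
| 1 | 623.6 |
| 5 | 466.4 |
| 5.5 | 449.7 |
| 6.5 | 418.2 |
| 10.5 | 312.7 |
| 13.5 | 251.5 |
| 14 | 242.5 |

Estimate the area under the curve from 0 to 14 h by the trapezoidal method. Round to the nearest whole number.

AUC = 5922 ng/mL·h

Trapezoidal AUC_0→14:
  [0→1]: (670.6+623.6)/2 × 1 = 647.1
  [1→5]: (623.6+466.4)/2 × 4 = 2180.0
  [5→5.5]: (466.4+449.7)/2 × 0.5 = 229.025
  [5.5→6.5]: (449.7+418.2)/2 × 1 = 433.95
  [6.5→10.5]: (418.2+312.7)/2 × 4 = 1461.8
  [10.5→13.5]: (312.7+251.5)/2 × 3 = 846.3
  [13.5→14]: (251.5+242.5)/2 × 0.5 = 123.5
  Sum = 5921.675 ng/mL·h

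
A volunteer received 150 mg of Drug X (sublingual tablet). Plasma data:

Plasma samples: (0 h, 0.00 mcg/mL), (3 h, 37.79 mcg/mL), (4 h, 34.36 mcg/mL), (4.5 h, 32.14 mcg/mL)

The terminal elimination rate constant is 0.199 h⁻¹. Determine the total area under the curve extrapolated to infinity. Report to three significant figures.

Trapezoidal AUC_0→4.5:
  [0→3]: (0.00+37.79)/2 × 3 = 56.685
  [3→4]: (37.79+34.36)/2 × 1 = 36.075
  [4→4.5]: (34.36+32.14)/2 × 0.5 = 16.625
  Sum = 109.385 mcg/mL·h
Extrapolated tail: C_last / k_e = 32.14 / 0.199 = 161.508
AUC_0→∞ = 109.385 + 161.508 = 270.893 mcg/mL·h

AUC = 271 mcg/mL·h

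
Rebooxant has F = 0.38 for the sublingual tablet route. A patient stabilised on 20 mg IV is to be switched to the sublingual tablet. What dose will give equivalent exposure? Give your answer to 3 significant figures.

For equal systemic exposure: F × D_ev = D_iv
D_ev = D_iv / F = 20 / 0.38 = 52.6316 mg

D_sublingual = 52.6 mg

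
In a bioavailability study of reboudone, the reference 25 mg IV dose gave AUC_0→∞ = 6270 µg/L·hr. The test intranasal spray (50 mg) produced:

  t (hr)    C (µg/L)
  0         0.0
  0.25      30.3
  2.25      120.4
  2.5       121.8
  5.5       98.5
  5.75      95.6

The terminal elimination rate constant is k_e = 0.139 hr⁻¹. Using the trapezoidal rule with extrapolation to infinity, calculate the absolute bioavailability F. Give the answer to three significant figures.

F = 0.0979

Trapezoidal AUC_0→5.75 (intranasal spray):
  [0→0.25]: (0.0+30.3)/2 × 0.25 = 3.7875
  [0.25→2.25]: (30.3+120.4)/2 × 2 = 150.7
  [2.25→2.5]: (120.4+121.8)/2 × 0.25 = 30.275
  [2.5→5.5]: (121.8+98.5)/2 × 3 = 330.45
  [5.5→5.75]: (98.5+95.6)/2 × 0.25 = 24.2625
  Sum = 539.475 µg/L·hr
Tail: C_last/k_e = 95.6/0.139 = 687.770
AUC_0→∞ (intranasal spray) = 539.475 + 687.770 = 1227.245 µg/L·hr
F = (AUC_ev/D_ev)/(AUC_iv/D_iv) = (1227.245/50)/(6270/25) = 24.5449/250.8 = 0.0979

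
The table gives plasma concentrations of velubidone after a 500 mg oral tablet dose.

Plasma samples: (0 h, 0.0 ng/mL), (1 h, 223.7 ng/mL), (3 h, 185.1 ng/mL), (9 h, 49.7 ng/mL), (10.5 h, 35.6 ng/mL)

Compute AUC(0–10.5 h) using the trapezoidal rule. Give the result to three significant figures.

Trapezoidal AUC_0→10.5:
  [0→1]: (0.0+223.7)/2 × 1 = 111.85
  [1→3]: (223.7+185.1)/2 × 2 = 408.8
  [3→9]: (185.1+49.7)/2 × 6 = 704.4
  [9→10.5]: (49.7+35.6)/2 × 1.5 = 63.975
  Sum = 1289.025 ng/mL·h

AUC = 1290 ng/mL·h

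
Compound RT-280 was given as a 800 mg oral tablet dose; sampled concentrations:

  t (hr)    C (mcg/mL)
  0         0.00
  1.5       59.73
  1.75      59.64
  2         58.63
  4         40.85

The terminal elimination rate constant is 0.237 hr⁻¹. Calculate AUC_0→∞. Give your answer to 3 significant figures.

Trapezoidal AUC_0→4:
  [0→1.5]: (0.00+59.73)/2 × 1.5 = 44.7975
  [1.5→1.75]: (59.73+59.64)/2 × 0.25 = 14.92125
  [1.75→2]: (59.64+58.63)/2 × 0.25 = 14.78375
  [2→4]: (58.63+40.85)/2 × 2 = 99.48
  Sum = 173.9825 mcg/mL·hr
Extrapolated tail: C_last / k_e = 40.85 / 0.237 = 172.363
AUC_0→∞ = 173.9825 + 172.363 = 346.3455 mcg/mL·hr

AUC = 346 mcg/mL·hr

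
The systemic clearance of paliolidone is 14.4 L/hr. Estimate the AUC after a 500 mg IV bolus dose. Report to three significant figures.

AUC_0→∞ = Dose_iv / CL
        = 500 / 14.4 = 34.7222 mg/L·hr

AUC = 34.7 mg/L·hr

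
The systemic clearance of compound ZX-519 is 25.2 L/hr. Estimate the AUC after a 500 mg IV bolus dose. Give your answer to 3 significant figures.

AUC_0→∞ = Dose_iv / CL
        = 500 / 25.2 = 19.8413 mg/L·hr

AUC = 19.8 mg/L·hr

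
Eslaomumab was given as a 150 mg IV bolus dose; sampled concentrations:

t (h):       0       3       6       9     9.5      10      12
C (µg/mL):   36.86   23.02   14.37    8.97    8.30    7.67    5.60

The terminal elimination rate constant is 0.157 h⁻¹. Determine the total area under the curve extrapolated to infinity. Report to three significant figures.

AUC = 238 µg/mL·h

Trapezoidal AUC_0→12:
  [0→3]: (36.86+23.02)/2 × 3 = 89.82
  [3→6]: (23.02+14.37)/2 × 3 = 56.085
  [6→9]: (14.37+8.97)/2 × 3 = 35.01
  [9→9.5]: (8.97+8.30)/2 × 0.5 = 4.3175
  [9.5→10]: (8.30+7.67)/2 × 0.5 = 3.9925
  [10→12]: (7.67+5.60)/2 × 2 = 13.27
  Sum = 202.495 µg/mL·h
Extrapolated tail: C_last / k_e = 5.60 / 0.157 = 35.669
AUC_0→∞ = 202.495 + 35.669 = 238.164 µg/mL·h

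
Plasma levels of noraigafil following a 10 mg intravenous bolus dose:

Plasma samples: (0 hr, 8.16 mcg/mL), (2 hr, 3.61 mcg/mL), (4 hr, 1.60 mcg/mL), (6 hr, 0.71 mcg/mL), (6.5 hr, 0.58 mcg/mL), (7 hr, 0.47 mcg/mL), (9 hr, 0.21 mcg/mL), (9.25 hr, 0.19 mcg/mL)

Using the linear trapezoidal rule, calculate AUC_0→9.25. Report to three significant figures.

Trapezoidal AUC_0→9.25:
  [0→2]: (8.16+3.61)/2 × 2 = 11.77
  [2→4]: (3.61+1.60)/2 × 2 = 5.21
  [4→6]: (1.60+0.71)/2 × 2 = 2.31
  [6→6.5]: (0.71+0.58)/2 × 0.5 = 0.3225
  [6.5→7]: (0.58+0.47)/2 × 0.5 = 0.2625
  [7→9]: (0.47+0.21)/2 × 2 = 0.68
  [9→9.25]: (0.21+0.19)/2 × 0.25 = 0.05
  Sum = 20.605 mcg/mL·hr

AUC = 20.6 mcg/mL·hr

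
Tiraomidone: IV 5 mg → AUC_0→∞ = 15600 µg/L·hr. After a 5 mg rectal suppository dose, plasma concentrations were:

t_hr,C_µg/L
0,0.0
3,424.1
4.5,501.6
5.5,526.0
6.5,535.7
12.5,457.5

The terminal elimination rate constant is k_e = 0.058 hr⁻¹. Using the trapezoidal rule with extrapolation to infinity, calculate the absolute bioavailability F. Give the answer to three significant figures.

F = 0.849

Trapezoidal AUC_0→12.5 (rectal suppository):
  [0→3]: (0.0+424.1)/2 × 3 = 636.15
  [3→4.5]: (424.1+501.6)/2 × 1.5 = 694.275
  [4.5→5.5]: (501.6+526.0)/2 × 1 = 513.8
  [5.5→6.5]: (526.0+535.7)/2 × 1 = 530.85
  [6.5→12.5]: (535.7+457.5)/2 × 6 = 2979.6
  Sum = 5354.675 µg/L·hr
Tail: C_last/k_e = 457.5/0.058 = 7887.931
AUC_0→∞ (rectal suppository) = 5354.675 + 7887.931 = 13242.606 µg/L·hr
F = (AUC_ev/D_ev)/(AUC_iv/D_iv) = (13242.606/5)/(15600/5) = 2648.5212/3120 = 0.8489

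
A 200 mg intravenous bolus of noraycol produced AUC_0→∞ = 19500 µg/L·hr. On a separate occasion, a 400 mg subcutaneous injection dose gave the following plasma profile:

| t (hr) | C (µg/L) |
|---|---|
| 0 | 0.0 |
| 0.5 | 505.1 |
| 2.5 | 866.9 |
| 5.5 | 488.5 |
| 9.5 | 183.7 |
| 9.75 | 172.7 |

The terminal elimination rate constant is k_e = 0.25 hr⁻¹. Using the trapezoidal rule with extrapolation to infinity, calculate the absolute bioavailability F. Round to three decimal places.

Trapezoidal AUC_0→9.75 (subcutaneous injection):
  [0→0.5]: (0.0+505.1)/2 × 0.5 = 126.275
  [0.5→2.5]: (505.1+866.9)/2 × 2 = 1372.0
  [2.5→5.5]: (866.9+488.5)/2 × 3 = 2033.1
  [5.5→9.5]: (488.5+183.7)/2 × 4 = 1344.4
  [9.5→9.75]: (183.7+172.7)/2 × 0.25 = 44.55
  Sum = 4920.325 µg/L·hr
Tail: C_last/k_e = 172.7/0.25 = 690.800
AUC_0→∞ (subcutaneous injection) = 4920.325 + 690.800 = 5611.125 µg/L·hr
F = (AUC_ev/D_ev)/(AUC_iv/D_iv) = (5611.125/400)/(19500/200) = 14.0278/97.5 = 0.1439

F = 0.144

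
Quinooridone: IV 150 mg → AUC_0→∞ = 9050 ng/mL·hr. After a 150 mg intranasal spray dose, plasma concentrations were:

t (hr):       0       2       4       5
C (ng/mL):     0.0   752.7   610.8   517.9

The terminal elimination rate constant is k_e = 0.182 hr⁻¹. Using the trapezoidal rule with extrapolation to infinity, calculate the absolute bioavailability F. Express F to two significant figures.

Trapezoidal AUC_0→5 (intranasal spray):
  [0→2]: (0.0+752.7)/2 × 2 = 752.7
  [2→4]: (752.7+610.8)/2 × 2 = 1363.5
  [4→5]: (610.8+517.9)/2 × 1 = 564.35
  Sum = 2680.55 ng/mL·hr
Tail: C_last/k_e = 517.9/0.182 = 2845.604
AUC_0→∞ (intranasal spray) = 2680.55 + 2845.604 = 5526.154 ng/mL·hr
F = (AUC_ev/D_ev)/(AUC_iv/D_iv) = (5526.154/150)/(9050/150) = 36.841/60.3333 = 0.6106

F = 0.61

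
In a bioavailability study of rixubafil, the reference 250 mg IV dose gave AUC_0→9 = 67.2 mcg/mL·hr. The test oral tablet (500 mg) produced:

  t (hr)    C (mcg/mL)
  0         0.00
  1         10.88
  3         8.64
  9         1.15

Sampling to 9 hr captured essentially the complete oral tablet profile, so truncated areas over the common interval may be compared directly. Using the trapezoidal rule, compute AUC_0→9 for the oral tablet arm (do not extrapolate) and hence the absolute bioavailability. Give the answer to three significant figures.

F = 0.404

Trapezoidal AUC_0→9 (oral tablet):
  [0→1]: (0.00+10.88)/2 × 1 = 5.44
  [1→3]: (10.88+8.64)/2 × 2 = 19.52
  [3→9]: (8.64+1.15)/2 × 6 = 29.37
  Sum = 54.33 mcg/mL·hr
F = (AUC_ev/D_ev)/(AUC_iv/D_iv) = (54.33/500)/(67.2/250) = 0.10866/0.2688 = 0.4042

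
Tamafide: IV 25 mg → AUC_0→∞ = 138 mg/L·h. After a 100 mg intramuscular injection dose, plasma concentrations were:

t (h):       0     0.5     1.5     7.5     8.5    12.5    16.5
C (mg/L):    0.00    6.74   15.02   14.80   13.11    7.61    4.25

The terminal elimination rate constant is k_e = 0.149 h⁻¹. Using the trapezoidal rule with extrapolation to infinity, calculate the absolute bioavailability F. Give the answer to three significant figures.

Trapezoidal AUC_0→16.5 (intramuscular injection):
  [0→0.5]: (0.00+6.74)/2 × 0.5 = 1.685
  [0.5→1.5]: (6.74+15.02)/2 × 1 = 10.88
  [1.5→7.5]: (15.02+14.80)/2 × 6 = 89.46
  [7.5→8.5]: (14.80+13.11)/2 × 1 = 13.955
  [8.5→12.5]: (13.11+7.61)/2 × 4 = 41.44
  [12.5→16.5]: (7.61+4.25)/2 × 4 = 23.72
  Sum = 181.14 mg/L·h
Tail: C_last/k_e = 4.25/0.149 = 28.523
AUC_0→∞ (intramuscular injection) = 181.14 + 28.523 = 209.663 mg/L·h
F = (AUC_ev/D_ev)/(AUC_iv/D_iv) = (209.663/100)/(138/25) = 2.09663/5.52 = 0.3798

F = 0.380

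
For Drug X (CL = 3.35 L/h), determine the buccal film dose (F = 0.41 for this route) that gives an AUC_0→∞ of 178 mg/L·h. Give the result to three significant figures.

Dose = 1450 mg

Dose = CL × AUC_0→∞ / F
     = 3.35 × 178 / 0.41 = 1454.39 mg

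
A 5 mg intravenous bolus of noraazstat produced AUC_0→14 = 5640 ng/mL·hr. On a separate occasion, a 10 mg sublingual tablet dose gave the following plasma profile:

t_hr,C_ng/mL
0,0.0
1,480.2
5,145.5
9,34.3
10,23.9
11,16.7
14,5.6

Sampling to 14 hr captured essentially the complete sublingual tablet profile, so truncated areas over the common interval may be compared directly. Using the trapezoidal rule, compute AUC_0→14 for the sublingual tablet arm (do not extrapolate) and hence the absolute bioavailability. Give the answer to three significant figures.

F = 0.171

Trapezoidal AUC_0→14 (sublingual tablet):
  [0→1]: (0.0+480.2)/2 × 1 = 240.1
  [1→5]: (480.2+145.5)/2 × 4 = 1251.4
  [5→9]: (145.5+34.3)/2 × 4 = 359.6
  [9→10]: (34.3+23.9)/2 × 1 = 29.1
  [10→11]: (23.9+16.7)/2 × 1 = 20.3
  [11→14]: (16.7+5.6)/2 × 3 = 33.45
  Sum = 1933.95 ng/mL·hr
F = (AUC_ev/D_ev)/(AUC_iv/D_iv) = (1933.95/10)/(5640/5) = 193.395/1128 = 0.1714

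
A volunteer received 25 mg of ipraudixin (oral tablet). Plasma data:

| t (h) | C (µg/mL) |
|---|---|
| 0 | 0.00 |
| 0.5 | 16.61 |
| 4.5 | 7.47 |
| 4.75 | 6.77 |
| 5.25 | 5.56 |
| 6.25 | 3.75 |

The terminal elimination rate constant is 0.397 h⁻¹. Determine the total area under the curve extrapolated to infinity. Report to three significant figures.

AUC = 71.3 µg/mL·h

Trapezoidal AUC_0→6.25:
  [0→0.5]: (0.00+16.61)/2 × 0.5 = 4.1525
  [0.5→4.5]: (16.61+7.47)/2 × 4 = 48.16
  [4.5→4.75]: (7.47+6.77)/2 × 0.25 = 1.78
  [4.75→5.25]: (6.77+5.56)/2 × 0.5 = 3.0825
  [5.25→6.25]: (5.56+3.75)/2 × 1 = 4.655
  Sum = 61.83 µg/mL·h
Extrapolated tail: C_last / k_e = 3.75 / 0.397 = 9.446
AUC_0→∞ = 61.83 + 9.446 = 71.276 µg/mL·h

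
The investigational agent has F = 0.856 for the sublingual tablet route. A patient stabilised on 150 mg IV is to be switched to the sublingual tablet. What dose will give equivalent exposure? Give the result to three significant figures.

D_sublingual = 175 mg

For equal systemic exposure: F × D_ev = D_iv
D_ev = D_iv / F = 150 / 0.856 = 175.234 mg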